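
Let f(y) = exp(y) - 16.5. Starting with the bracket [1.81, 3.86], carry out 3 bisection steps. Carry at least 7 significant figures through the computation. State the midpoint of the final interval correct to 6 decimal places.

f(1.810000) = -10.389553, f(3.860000) = 30.965351 (opposite signs)
step 1: m = 2.835000, f(m) = 0.530400 > 0 → root in [1.810000, 2.835000]
step 2: m = 2.322500, f(m) = -6.298855 < 0 → root in [2.322500, 2.835000]
step 3: m = 2.578750, f(m) = -3.319348 < 0 → root in [2.578750, 2.835000]
Midpoint of [2.578750, 2.835000] = 2.706875

2.706875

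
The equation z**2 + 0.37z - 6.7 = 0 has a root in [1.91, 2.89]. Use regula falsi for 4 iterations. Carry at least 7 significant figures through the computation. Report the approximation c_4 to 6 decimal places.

2.410010

f(1.910000) = -2.345200, f(2.890000) = 2.721400
step 1: c = 2.363617, f(c) = -0.238776 < 0 → new bracket [2.363617, 2.890000]
step 2: c = 2.406077, f(c) = -0.020547 < 0 → new bracket [2.406077, 2.890000]
step 3: c = 2.409703, f(c) = -0.001742 < 0 → new bracket [2.409703, 2.890000]
step 4: c = 2.410010, f(c) = -0.000147 < 0 → new bracket [2.410010, 2.890000]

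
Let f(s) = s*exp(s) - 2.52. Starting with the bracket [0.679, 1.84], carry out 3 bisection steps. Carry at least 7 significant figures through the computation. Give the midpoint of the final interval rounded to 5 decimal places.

0.89669

f(0.679000) = -1.181077, f(1.840000) = 9.065630 (opposite signs)
step 1: m = 1.259500, f(m) = 1.918049 > 0 → root in [0.679000, 1.259500]
step 2: m = 0.969250, f(m) = 0.034911 > 0 → root in [0.679000, 0.969250]
step 3: m = 0.824125, f(m) = -0.641090 < 0 → root in [0.824125, 0.969250]
Midpoint of [0.824125, 0.969250] = 0.896688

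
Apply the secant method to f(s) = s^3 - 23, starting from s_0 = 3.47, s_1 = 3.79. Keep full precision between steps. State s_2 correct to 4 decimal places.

f(s_0) = 18.781923, f(s_1) = 31.439939
s_2 = 3.790000 - (31.439939)·(3.790000 - 3.470000)/(31.439939 - (18.781923)) = 2.995185; f(s_2) = 3.870205

2.9952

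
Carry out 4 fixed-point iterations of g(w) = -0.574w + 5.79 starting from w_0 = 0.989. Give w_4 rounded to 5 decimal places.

3.38657

w_1 = g(0.989000) = 5.222314
w_2 = g(5.222314) = 2.792392
w_3 = g(2.792392) = 4.187167
w_4 = g(4.187167) = 3.386566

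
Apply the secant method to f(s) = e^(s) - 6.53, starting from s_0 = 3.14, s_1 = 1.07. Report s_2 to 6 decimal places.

1.440620

f(s_0) = 16.573867, f(s_1) = -3.614621
s_2 = 1.070000 - (-3.614621)·(1.070000 - 3.140000)/(-3.614621 - (16.573867)) = 1.440620; f(s_2) = -2.306685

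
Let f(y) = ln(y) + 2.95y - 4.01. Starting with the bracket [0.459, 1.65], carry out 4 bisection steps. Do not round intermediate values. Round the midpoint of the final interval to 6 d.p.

1.240594

f(0.459000) = -3.434655, f(1.650000) = 1.358275 (opposite signs)
step 1: m = 1.054500, f(m) = -0.846158 < 0 → root in [1.054500, 1.650000]
step 2: m = 1.352250, f(m) = 0.280907 > 0 → root in [1.054500, 1.352250]
step 3: m = 1.203375, f(m) = -0.274914 < 0 → root in [1.203375, 1.352250]
step 4: m = 1.277813, f(m) = 0.004697 > 0 → root in [1.203375, 1.277813]
Midpoint of [1.203375, 1.277813] = 1.240594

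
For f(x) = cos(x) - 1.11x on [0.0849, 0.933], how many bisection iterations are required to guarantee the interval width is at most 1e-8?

Initial width b − a = 0.933 − 0.0849 = 0.848100.
After n steps the width is (b−a)/2^n; need (b−a)/2^n ≤ 1e-8.
So n ≥ log₂(0.848100/1e-8) = log₂(84810000.0000) ≈ 26.3377.
Hence n = 27.

27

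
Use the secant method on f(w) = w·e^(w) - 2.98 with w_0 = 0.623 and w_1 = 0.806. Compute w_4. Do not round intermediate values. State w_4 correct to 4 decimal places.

Secant update: w_(k+1) = w_k − f(w_k)·(w_k − w_(k-1))/(f(w_k) − f(w_(k-1))).
f(w_0) = -1.818408, f(w_1) = -1.175419
w_2 = 0.806000 - (-1.175419)·(0.806000 - 0.623000)/(-1.175419 - (-1.818408)) = 1.140534; f(w_2) = 0.588089
w_3 = 1.140534 - (0.588089)·(1.140534 - 0.806000)/(0.588089 - (-1.175419)) = 1.028975; f(w_3) = -0.100729
w_4 = 1.028975 - (-0.100729)·(1.028975 - 1.140534)/(-0.100729 - (0.588089)) = 1.045288; f(w_4) = -0.006972

1.0453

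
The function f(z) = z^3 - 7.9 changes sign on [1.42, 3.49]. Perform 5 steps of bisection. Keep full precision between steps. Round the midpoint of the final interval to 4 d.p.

f(1.420000) = -5.036712, f(3.490000) = 34.608549 (opposite signs)
step 1: m = 2.455000, f(m) = 6.896346 > 0 → root in [1.420000, 2.455000]
step 2: m = 1.937500, f(m) = -0.626807 < 0 → root in [1.937500, 2.455000]
step 3: m = 2.196250, f(m) = 2.693643 > 0 → root in [1.937500, 2.196250]
step 4: m = 2.066875, f(m) = 0.929633 > 0 → root in [1.937500, 2.066875]
step 5: m = 2.002187, f(m) = 0.126279 > 0 → root in [1.937500, 2.002187]
Midpoint of [1.937500, 2.002187] = 1.969844

1.9698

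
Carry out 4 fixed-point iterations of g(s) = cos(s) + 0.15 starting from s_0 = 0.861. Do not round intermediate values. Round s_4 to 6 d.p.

0.837064

s_1 = g(0.861000) = 0.801679
s_2 = g(0.801679) = 0.845501
s_3 = g(0.845501) = 0.813356
s_4 = g(0.813356) = 0.837064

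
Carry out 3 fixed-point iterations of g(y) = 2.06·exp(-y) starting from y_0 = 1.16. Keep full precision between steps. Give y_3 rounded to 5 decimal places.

y_1 = g(1.160000) = 0.645782
y_2 = g(0.645782) = 1.079960
y_3 = g(1.079960) = 0.699594

0.69959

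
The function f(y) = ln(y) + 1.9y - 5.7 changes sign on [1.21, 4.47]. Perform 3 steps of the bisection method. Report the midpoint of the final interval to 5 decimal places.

2.63625

f(1.210000) = -3.210380, f(4.470000) = 4.290388 (opposite signs)
step 1: m = 2.840000, f(m) = 0.739804 > 0 → root in [1.210000, 2.840000]
step 2: m = 2.025000, f(m) = -1.146930 < 0 → root in [2.025000, 2.840000]
step 3: m = 2.432500, f(m) = -0.189330 < 0 → root in [2.432500, 2.840000]
Midpoint of [2.432500, 2.840000] = 2.636250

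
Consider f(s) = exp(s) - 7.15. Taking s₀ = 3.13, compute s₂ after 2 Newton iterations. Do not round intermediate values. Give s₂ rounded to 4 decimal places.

f'(s) = exp(s)
s_0 = 3.130000: f = 15.723980, f' = 22.873980 → s_1 = 3.130000 - (15.723980)/(22.873980) = 2.442582
s_1 = 2.442582: f = 4.352705, f' = 11.502705 → s_2 = 2.442582 - (4.352705)/(11.502705) = 2.064175

2.0642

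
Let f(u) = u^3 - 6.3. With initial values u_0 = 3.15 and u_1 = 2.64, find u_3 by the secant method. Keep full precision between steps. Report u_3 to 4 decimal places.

Secant update: u_(k+1) = u_k − f(u_k)·(u_k − u_(k-1))/(f(u_k) − f(u_(k-1))).
f(u_0) = 24.955875, f(u_1) = 12.099744
u_2 = 2.640000 - (12.099744)·(2.640000 - 3.150000)/(12.099744 - (24.955875)) = 2.160006; f(u_2) = 3.777776
u_3 = 2.160006 - (3.777776)·(2.160006 - 2.640000)/(3.777776 - (12.099744)) = 1.942111; f(u_3) = 1.025247

1.9421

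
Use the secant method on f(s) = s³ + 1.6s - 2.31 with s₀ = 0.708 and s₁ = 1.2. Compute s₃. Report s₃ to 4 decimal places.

0.9278

f(s_0) = -0.822305, f(s_1) = 1.338000
s_2 = 1.200000 - (1.338000)·(1.200000 - 0.708000)/(1.338000 - (-0.822305)) = 0.895276; f(s_2) = -0.159976
s_3 = 0.895276 - (-0.159976)·(0.895276 - 1.200000)/(-0.159976 - (1.338000)) = 0.927819; f(s_3) = -0.026777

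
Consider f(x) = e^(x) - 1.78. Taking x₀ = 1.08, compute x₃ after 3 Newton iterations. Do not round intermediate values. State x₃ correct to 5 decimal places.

f'(x) = e^(x)
x_0 = 1.080000: f = 1.164680, f' = 2.944680 → x_1 = 1.080000 - (1.164680)/(2.944680) = 0.684480
x_1 = 0.684480: f = 0.202741, f' = 1.982741 → x_2 = 0.684480 - (0.202741)/(1.982741) = 0.582227
x_2 = 0.582227: f = 0.010021, f' = 1.790021 → x_3 = 0.582227 - (0.010021)/(1.790021) = 0.576629

0.57663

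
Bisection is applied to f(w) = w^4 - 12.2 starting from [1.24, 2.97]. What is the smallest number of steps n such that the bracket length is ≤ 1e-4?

Initial width b − a = 2.97 − 1.24 = 1.730000.
After n steps the width is (b−a)/2^n; need (b−a)/2^n ≤ 1e-4.
So n ≥ log₂(1.730000/1e-4) = log₂(17300.0000) ≈ 14.0785.
Hence n = 15.

15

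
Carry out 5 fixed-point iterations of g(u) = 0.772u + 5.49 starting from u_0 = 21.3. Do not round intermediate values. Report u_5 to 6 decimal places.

23.316927

u_1 = g(21.300000) = 21.933600
u_2 = g(21.933600) = 22.422739
u_3 = g(22.422739) = 22.800355
u_4 = g(22.800355) = 23.091874
u_5 = g(23.091874) = 23.316927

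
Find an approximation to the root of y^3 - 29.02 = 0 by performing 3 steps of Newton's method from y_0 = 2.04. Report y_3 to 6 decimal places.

3.075893

f'(y) = 3y^2
y_0 = 2.040000: f = -20.530336, f' = 12.484800 → y_1 = 2.040000 - (-20.530336)/(12.484800) = 3.684427
y_1 = 3.684427: f = 20.996085, f' = 40.724996 → y_2 = 3.684427 - (20.996085)/(40.724996) = 3.168869
y_2 = 3.168869: f = 2.800924, f' = 30.125189 → y_3 = 3.168869 - (2.800924)/(30.125189) = 3.075893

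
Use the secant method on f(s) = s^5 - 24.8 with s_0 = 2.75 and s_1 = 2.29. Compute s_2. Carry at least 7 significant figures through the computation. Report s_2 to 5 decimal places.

2.10377

f(s_0) = 132.476367, f(s_1) = 38.176339
s_2 = 2.290000 - (38.176339)·(2.290000 - 2.750000)/(38.176339 - (132.476367)) = 2.103774; f(s_2) = 16.409318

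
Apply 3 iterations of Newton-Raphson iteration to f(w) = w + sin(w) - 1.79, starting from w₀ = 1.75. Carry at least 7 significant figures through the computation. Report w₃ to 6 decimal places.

f'(w) = 1 + cos(w)
w_0 = 1.750000: f = 0.943986, f' = 0.821754 → w_1 = 1.750000 - (0.943986)/(0.821754) = 0.601255
w_1 = 0.601255: f = -0.623068, f' = 1.824626 → w_2 = 0.601255 - (-0.623068)/(1.824626) = 0.942732
w_2 = 0.942732: f = -0.038102, f' = 1.587580 → w_3 = 0.942732 - (-0.038102)/(1.587580) = 0.966732

0.966732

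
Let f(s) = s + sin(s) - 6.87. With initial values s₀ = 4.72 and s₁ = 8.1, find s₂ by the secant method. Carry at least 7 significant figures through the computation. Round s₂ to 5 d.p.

f(s_0) = -3.149971, f(s_1) = 2.199890
s_2 = 8.100000 - (2.199890)·(8.100000 - 4.720000)/(2.199890 - (-3.149971)) = 6.710127; f(s_2) = 0.254216

6.71013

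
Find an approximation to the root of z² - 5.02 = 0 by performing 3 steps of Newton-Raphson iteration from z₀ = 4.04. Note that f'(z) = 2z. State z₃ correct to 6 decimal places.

2.240739

Newton update: z ← z − f(z)/f'(z).
z_0 = 4.040000: f = 11.301600, f' = 8.080000 → z_1 = 4.040000 - (11.301600)/(8.080000) = 2.641287
z_1 = 2.641287: f = 1.956398, f' = 5.282574 → z_2 = 2.641287 - (1.956398)/(5.282574) = 2.270938
z_2 = 2.270938: f = 0.137159, f' = 4.541876 → z_3 = 2.270938 - (0.137159)/(4.541876) = 2.240739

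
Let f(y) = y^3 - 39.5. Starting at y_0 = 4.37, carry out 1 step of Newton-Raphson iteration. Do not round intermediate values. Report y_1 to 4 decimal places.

Newton update: y ← y − f(y)/f'(y).
f'(y) = 3y^2
y_0 = 4.370000: f = 43.953453, f' = 57.290700 → y_1 = 4.370000 - (43.953453)/(57.290700) = 3.602800

3.6028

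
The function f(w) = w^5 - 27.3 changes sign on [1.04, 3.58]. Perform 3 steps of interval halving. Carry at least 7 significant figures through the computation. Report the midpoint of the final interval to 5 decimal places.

f(1.040000) = -26.083347, f(3.580000) = 560.751190 (opposite signs)
step 1: m = 2.310000, f(m) = 38.474855 > 0 → root in [1.040000, 2.310000]
step 2: m = 1.675000, f(m) = -14.115185 < 0 → root in [1.675000, 2.310000]
step 3: m = 1.992500, f(m) = 4.104483 > 0 → root in [1.675000, 1.992500]
Midpoint of [1.675000, 1.992500] = 1.833750

1.83375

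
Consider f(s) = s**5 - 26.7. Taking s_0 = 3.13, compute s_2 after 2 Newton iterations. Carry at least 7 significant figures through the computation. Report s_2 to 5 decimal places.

f'(s) = 5s**4
s_0 = 3.130000: f = 273.715051, f' = 479.896248 → s_1 = 3.130000 - (273.715051)/(479.896248) = 2.559637
s_1 = 2.559637: f = 83.173237, f' = 214.626597 → s_2 = 2.559637 - (83.173237)/(214.626597) = 2.172112

2.17211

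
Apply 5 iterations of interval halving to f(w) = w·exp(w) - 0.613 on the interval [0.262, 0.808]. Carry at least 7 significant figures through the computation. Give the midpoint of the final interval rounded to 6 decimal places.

f(0.262000) = -0.272524, f(0.808000) = 1.199681 (opposite signs)
step 1: m = 0.535000, f(m) = 0.300485 > 0 → root in [0.262000, 0.535000]
step 2: m = 0.398500, f(m) = -0.019399 < 0 → root in [0.398500, 0.535000]
step 3: m = 0.466750, f(m) = 0.131374 > 0 → root in [0.398500, 0.466750]
step 4: m = 0.432625, f(m) = 0.053804 > 0 → root in [0.398500, 0.432625]
step 5: m = 0.415563, f(m) = 0.016670 > 0 → root in [0.398500, 0.415563]
Midpoint of [0.398500, 0.415563] = 0.407031

0.407031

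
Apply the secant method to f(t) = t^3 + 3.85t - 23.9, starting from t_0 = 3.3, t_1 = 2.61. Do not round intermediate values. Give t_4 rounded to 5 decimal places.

2.43907

f(t_0) = 24.742000, f(t_1) = 3.928081
t_2 = 2.610000 - (3.928081)·(2.610000 - 3.300000)/(3.928081 - (24.742000)) = 2.479781; f(t_2) = 0.896100
t_3 = 2.479781 - (0.896100)·(2.479781 - 2.610000)/(0.896100 - (3.928081)) = 2.441294; f(t_3) = 0.048898
t_4 = 2.441294 - (0.048898)·(2.441294 - 2.479781)/(0.048898 - (0.896100)) = 2.439073; f(t_4) = 0.000666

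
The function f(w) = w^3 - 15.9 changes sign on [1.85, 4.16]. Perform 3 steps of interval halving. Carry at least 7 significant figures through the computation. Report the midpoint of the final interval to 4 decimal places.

f(1.850000) = -9.568375, f(4.160000) = 56.091296 (opposite signs)
step 1: m = 3.005000, f(m) = 11.235225 > 0 → root in [1.850000, 3.005000]
step 2: m = 2.427500, f(m) = -1.595334 < 0 → root in [2.427500, 3.005000]
step 3: m = 2.716250, f(m) = 4.140531 > 0 → root in [2.427500, 2.716250]
Midpoint of [2.427500, 2.716250] = 2.571875

2.5719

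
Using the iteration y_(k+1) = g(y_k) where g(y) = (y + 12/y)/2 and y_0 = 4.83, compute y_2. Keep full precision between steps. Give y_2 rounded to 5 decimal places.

y_1 = g(4.830000) = 3.657236
y_2 = g(3.657236) = 3.469201

3.46920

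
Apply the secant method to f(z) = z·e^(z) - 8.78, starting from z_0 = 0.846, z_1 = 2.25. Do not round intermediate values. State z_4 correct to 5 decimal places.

f(z_0) = -6.808560, f(z_1) = 12.567406
z_2 = 2.250000 - (12.567406)·(2.250000 - 0.846000)/(12.567406 - (-6.808560)) = 1.339354; f(z_2) = -3.668248
z_3 = 1.339354 - (-3.668248)·(1.339354 - 2.250000)/(-3.668248 - (12.567406)) = 1.545104; f(z_3) = -1.535846
z_4 = 1.545104 - (-1.535846)·(1.545104 - 1.339354)/(-1.535846 - (-3.668248)) = 1.693293; f(z_4) = 0.427039

1.69329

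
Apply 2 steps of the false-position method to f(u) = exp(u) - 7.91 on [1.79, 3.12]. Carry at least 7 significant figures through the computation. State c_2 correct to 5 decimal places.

f(1.790000) = -1.920548, f(3.120000) = 14.736380
step 1: c = 1.943349, f(c) = -0.927903 < 0 → new bracket [1.943349, 3.120000]
step 2: c = 2.013050, f(c) = -0.423882 < 0 → new bracket [2.013050, 3.120000]

2.01305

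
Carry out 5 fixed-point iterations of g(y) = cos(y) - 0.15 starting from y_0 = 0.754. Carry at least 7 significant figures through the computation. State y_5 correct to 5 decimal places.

y_1 = g(0.754000) = 0.578956
y_2 = g(0.578956) = 0.687034
y_3 = g(0.687034) = 0.623131
y_4 = g(0.623131) = 0.662056
y_5 = g(0.662056) = 0.638730

0.63873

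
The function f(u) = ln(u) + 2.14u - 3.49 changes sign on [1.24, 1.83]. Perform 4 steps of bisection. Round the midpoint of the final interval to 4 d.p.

1.4428

f(1.240000) = -0.621289, f(1.830000) = 1.030516 (opposite signs)
step 1: m = 1.535000, f(m) = 0.223430 > 0 → root in [1.240000, 1.535000]
step 2: m = 1.387500, f(m) = -0.193246 < 0 → root in [1.387500, 1.535000]
step 3: m = 1.461250, f(m) = 0.016367 > 0 → root in [1.387500, 1.461250]
step 4: m = 1.424375, f(m) = -0.088104 < 0 → root in [1.424375, 1.461250]
Midpoint of [1.424375, 1.461250] = 1.442813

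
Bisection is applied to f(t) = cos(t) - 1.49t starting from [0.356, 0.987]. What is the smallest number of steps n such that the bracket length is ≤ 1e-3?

Initial width b − a = 0.987 − 0.356 = 0.631000.
After n steps the width is (b−a)/2^n; need (b−a)/2^n ≤ 1e-3.
So n ≥ log₂(0.631000/1e-3) = log₂(631.0000) ≈ 9.3015.
Hence n = 10.

10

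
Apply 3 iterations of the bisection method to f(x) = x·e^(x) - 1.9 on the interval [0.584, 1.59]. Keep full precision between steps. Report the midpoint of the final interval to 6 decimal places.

0.772625

f(0.584000) = -0.852773, f(1.590000) = 5.896961 (opposite signs)
step 1: m = 1.087000, f(m) = 1.323351 > 0 → root in [0.584000, 1.087000]
step 2: m = 0.835500, f(m) = 0.026635 > 0 → root in [0.584000, 0.835500]
step 3: m = 0.709750, f(m) = -0.456736 < 0 → root in [0.709750, 0.835500]
Midpoint of [0.709750, 0.835500] = 0.772625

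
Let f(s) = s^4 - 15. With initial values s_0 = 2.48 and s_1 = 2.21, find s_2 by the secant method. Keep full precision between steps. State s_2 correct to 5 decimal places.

Secant update: s_(k+1) = s_k − f(s_k)·(s_k − s_(k-1))/(f(s_k) − f(s_(k-1))).
f(s_0) = 22.827420, f(s_1) = 8.854433
s_2 = 2.210000 - (8.854433)·(2.210000 - 2.480000)/(8.854433 - (22.827420)) = 2.038906; f(s_2) = 2.281787

2.03891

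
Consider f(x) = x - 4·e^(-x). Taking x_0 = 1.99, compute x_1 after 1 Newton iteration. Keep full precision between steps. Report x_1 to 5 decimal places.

f'(x) = 1 + 4·e^(-x)
x_0 = 1.990000: f = 1.443218, f' = 1.546782 → x_1 = 1.990000 - (1.443218)/(1.546782) = 1.056954

1.05695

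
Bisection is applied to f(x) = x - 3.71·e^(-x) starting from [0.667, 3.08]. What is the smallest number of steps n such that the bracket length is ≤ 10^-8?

28

Initial width b − a = 3.08 − 0.667 = 2.413000.
After n steps the width is (b−a)/2^n; need (b−a)/2^n ≤ 10^-8.
So n ≥ log₂(2.413000/10^-8) = log₂(241300000.0000) ≈ 27.8463.
Hence n = 28.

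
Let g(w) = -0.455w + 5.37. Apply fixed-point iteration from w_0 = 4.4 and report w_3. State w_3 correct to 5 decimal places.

w_1 = g(4.400000) = 3.368000
w_2 = g(3.368000) = 3.837560
w_3 = g(3.837560) = 3.623910

3.62391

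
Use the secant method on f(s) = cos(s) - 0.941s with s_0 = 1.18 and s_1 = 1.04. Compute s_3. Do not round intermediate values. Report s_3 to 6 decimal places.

Secant update: s_(k+1) = s_k − f(s_k)·(s_k − s_(k-1))/(f(s_k) − f(s_(k-1))).
f(s_0) = -0.729455, f(s_1) = -0.472420
s_2 = 1.040000 - (-0.472420)·(1.040000 - 1.180000)/(-0.472420 - (-0.729455)) = 0.782686; f(s_2) = -0.027486
s_3 = 0.782686 - (-0.027486)·(0.782686 - 1.040000)/(-0.027486 - (-0.472420)) = 0.766791; f(s_3) = -0.001409

0.766791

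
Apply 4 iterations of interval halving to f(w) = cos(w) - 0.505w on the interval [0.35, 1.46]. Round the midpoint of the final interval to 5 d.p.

1.00906

f(0.350000) = 0.762623, f(1.460000) = -0.626730 (opposite signs)
step 1: m = 0.905000, f(m) = 0.160661 > 0 → root in [0.905000, 1.460000]
step 2: m = 1.182500, f(m) = -0.218550 < 0 → root in [0.905000, 1.182500]
step 3: m = 1.043750, f(m) = -0.024111 < 0 → root in [0.905000, 1.043750]
step 4: m = 0.974375, f(m) = 0.069626 > 0 → root in [0.974375, 1.043750]
Midpoint of [0.974375, 1.043750] = 1.009063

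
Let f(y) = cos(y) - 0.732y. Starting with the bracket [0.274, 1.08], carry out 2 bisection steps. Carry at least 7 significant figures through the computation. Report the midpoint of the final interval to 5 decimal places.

0.77775

f(0.274000) = 0.762128, f(1.080000) = -0.319232 (opposite signs)
step 1: m = 0.677000, f(m) = 0.283892 > 0 → root in [0.677000, 1.080000]
step 2: m = 0.878500, f(m) = -0.004755 < 0 → root in [0.677000, 0.878500]
Midpoint of [0.677000, 0.878500] = 0.777750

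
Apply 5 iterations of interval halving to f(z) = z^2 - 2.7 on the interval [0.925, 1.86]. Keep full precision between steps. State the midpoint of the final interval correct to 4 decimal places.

1.6409

f(0.925000) = -1.844375, f(1.860000) = 0.759600 (opposite signs)
step 1: m = 1.392500, f(m) = -0.760944 < 0 → root in [1.392500, 1.860000]
step 2: m = 1.626250, f(m) = -0.055311 < 0 → root in [1.626250, 1.860000]
step 3: m = 1.743125, f(m) = 0.338485 > 0 → root in [1.626250, 1.743125]
step 4: m = 1.684688, f(m) = 0.138172 > 0 → root in [1.626250, 1.684688]
step 5: m = 1.655469, f(m) = 0.040577 > 0 → root in [1.626250, 1.655469]
Midpoint of [1.626250, 1.655469] = 1.640859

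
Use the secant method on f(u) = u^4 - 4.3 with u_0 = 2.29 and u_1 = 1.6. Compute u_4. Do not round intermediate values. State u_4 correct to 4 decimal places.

1.4411

f(u_0) = 23.200585, f(u_1) = 2.253600
u_2 = 1.600000 - (2.253600)·(1.600000 - 2.290000)/(2.253600 - (23.200585)) = 1.525766; f(u_2) = 1.119403
u_3 = 1.525766 - (1.119403)·(1.525766 - 1.600000)/(1.119403 - (2.253600)) = 1.452500; f(u_3) = 0.151069
u_4 = 1.452500 - (0.151069)·(1.452500 - 1.525766)/(0.151069 - (1.119403)) = 1.441070; f(u_4) = 0.012607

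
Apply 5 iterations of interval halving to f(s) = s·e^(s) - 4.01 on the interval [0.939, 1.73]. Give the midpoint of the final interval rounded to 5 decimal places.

1.19855

f(0.939000) = -1.608580, f(1.730000) = 5.748331 (opposite signs)
step 1: m = 1.334500, f(m) = 1.058560 > 0 → root in [0.939000, 1.334500]
step 2: m = 1.136750, f(m) = -0.467179 < 0 → root in [1.136750, 1.334500]
step 3: m = 1.235625, f(m) = 0.241203 > 0 → root in [1.136750, 1.235625]
step 4: m = 1.186187, f(m) = -0.125742 < 0 → root in [1.186187, 1.235625]
step 5: m = 1.210906, f(m) = 0.054437 > 0 → root in [1.186187, 1.210906]
Midpoint of [1.186187, 1.210906] = 1.198547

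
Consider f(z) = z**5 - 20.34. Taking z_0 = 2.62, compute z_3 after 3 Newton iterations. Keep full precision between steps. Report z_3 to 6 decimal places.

1.836289

f'(z) = 5z**4
z_0 = 2.620000: f = 103.114367, f' = 235.599937 → z_1 = 2.620000 - (103.114367)/(235.599937) = 2.182333
z_1 = 2.182333: f = 29.159965, f' = 113.410670 → z_2 = 2.182333 - (29.159965)/(113.410670) = 1.925214
z_2 = 1.925214: f = 6.108165, f' = 68.688881 → z_3 = 1.925214 - (6.108165)/(68.688881) = 1.836289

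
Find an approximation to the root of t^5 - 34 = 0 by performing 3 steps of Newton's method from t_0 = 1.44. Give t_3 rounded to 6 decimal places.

2.086264

f'(t) = 5t^4
t_0 = 1.440000: f = -27.808264, f' = 21.499085 → t_1 = 1.440000 - (-27.808264)/(21.499085) = 2.733463
t_1 = 2.733463: f = 118.603936, f' = 279.140333 → t_2 = 2.733463 - (118.603936)/(279.140333) = 2.308573
t_2 = 2.308573: f = 31.571897, f' = 142.018265 → t_3 = 2.308573 - (31.571897)/(142.018265) = 2.086264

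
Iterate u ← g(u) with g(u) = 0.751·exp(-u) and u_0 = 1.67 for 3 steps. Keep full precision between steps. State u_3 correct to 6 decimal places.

0.391276

u_1 = g(1.670000) = 0.141374
u_2 = g(0.141374) = 0.651992
u_3 = g(0.651992) = 0.391276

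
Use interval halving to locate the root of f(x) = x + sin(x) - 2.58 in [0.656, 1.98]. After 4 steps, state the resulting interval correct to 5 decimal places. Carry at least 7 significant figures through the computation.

[1.56625, 1.64900]

f(0.656000) = -1.314048, f(1.980000) = 0.317438 (opposite signs)
step 1: m = 1.318000, f(m) = -0.293783 < 0 → root in [1.318000, 1.980000]
step 2: m = 1.649000, f(m) = 0.065944 > 0 → root in [1.318000, 1.649000]
step 3: m = 1.483500, f(m) = -0.100308 < 0 → root in [1.483500, 1.649000]
step 4: m = 1.566250, f(m) = -0.013760 < 0 → root in [1.566250, 1.649000]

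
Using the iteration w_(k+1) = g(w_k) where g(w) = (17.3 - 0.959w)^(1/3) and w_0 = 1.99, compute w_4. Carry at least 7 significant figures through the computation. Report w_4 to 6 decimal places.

2.462815

w_1 = g(1.990000) = 2.487489
w_2 = g(2.487489) = 2.461517
w_3 = g(2.461517) = 2.462887
w_4 = g(2.462887) = 2.462815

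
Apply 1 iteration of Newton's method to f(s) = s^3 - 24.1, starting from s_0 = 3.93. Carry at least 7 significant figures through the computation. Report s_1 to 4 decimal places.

Newton update: s ← s − f(s)/f'(s).
f'(s) = 3s^2
s_0 = 3.930000: f = 36.598457, f' = 46.334700 → s_1 = 3.930000 - (36.598457)/(46.334700) = 3.140129

3.1401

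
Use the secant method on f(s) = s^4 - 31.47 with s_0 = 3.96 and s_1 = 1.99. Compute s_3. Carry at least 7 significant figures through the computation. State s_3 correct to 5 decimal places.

2.44263

f(s_0) = 214.442579, f(s_1) = -15.787608
s_2 = 1.990000 - (-15.787608)·(1.990000 - 3.960000)/(-15.787608 - (214.442579)) = 2.125089; f(s_2) = -11.075711
s_3 = 2.125089 - (-11.075711)·(2.125089 - 1.990000)/(-11.075711 - (-15.787608)) = 2.442627; f(s_3) = 4.128270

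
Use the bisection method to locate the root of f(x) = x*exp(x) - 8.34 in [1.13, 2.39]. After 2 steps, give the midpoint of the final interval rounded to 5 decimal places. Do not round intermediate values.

f(1.130000) = -4.841908, f(2.390000) = 17.743251 (opposite signs)
step 1: m = 1.760000, f(m) = 1.889890 > 0 → root in [1.130000, 1.760000]
step 2: m = 1.445000, f(m) = -2.210524 < 0 → root in [1.445000, 1.760000]
Midpoint of [1.445000, 1.760000] = 1.602500

1.60250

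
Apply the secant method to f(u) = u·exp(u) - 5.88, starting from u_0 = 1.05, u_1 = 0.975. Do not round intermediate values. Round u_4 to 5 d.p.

Secant update: u_(k+1) = u_k − f(u_k)·(u_k − u_(k-1))/(f(u_k) − f(u_(k-1))).
f(u_0) = -2.879466, f(u_1) = -3.295112
u_2 = 0.975000 - (-3.295112)·(0.975000 - 1.050000)/(-3.295112 - (-2.879466)) = 1.569577; f(u_2) = 1.661216
u_3 = 1.569577 - (1.661216)·(1.569577 - 0.975000)/(1.661216 - (-3.295112)) = 1.370292; f(u_3) = -0.485843
u_4 = 1.370292 - (-0.485843)·(1.370292 - 1.569577)/(-0.485843 - (1.661216)) = 1.415387; f(u_4) = -0.051323

1.41539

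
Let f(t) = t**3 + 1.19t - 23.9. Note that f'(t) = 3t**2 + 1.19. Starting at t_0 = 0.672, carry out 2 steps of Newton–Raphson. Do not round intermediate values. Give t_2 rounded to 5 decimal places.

6.47844

t_0 = 0.672000: f = -22.796856, f' = 2.544752 → t_1 = 0.672000 - (-22.796856)/(2.544752) = 9.630380
t_1 = 9.630380: f = 880.722238, f' = 279.422660 → t_2 = 9.630380 - (880.722238)/(279.422660) = 6.478444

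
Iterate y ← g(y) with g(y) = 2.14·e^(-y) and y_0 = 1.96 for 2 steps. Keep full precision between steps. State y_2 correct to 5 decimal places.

y_1 = g(1.960000) = 0.301437
y_2 = g(0.301437) = 1.583074

1.58307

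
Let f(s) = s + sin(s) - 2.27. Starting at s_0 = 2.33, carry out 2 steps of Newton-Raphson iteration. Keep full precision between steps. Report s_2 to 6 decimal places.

Newton update: s ← s − f(s)/f'(s).
f'(s) = 1 + cos(s)
s_0 = 2.330000: f = 0.785384, f' = 0.311656 → s_1 = 2.330000 - (0.785384)/(0.311656) = -0.190036
s_1 = -0.190036: f = -2.648931, f' = 1.981997 → s_2 = -0.190036 - (-2.648931)/(1.981997) = 1.146459

1.146459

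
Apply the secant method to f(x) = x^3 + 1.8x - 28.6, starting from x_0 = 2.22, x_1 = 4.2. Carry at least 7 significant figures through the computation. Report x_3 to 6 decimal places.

2.780106

f(x_0) = -13.662952, f(x_1) = 53.048000
x_2 = 4.200000 - (53.048000)·(4.200000 - 2.220000)/(53.048000 - (-13.662952)) = 2.625520; f(x_2) = -5.775415
x_3 = 2.625520 - (-5.775415)·(2.625520 - 4.200000)/(-5.775415 - (53.048000)) = 2.780106; f(x_3) = -2.108393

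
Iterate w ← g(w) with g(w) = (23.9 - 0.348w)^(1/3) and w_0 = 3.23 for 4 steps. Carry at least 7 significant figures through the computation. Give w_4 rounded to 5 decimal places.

w_1 = g(3.230000) = 2.834603
w_2 = g(2.834603) = 2.840300
w_3 = g(2.840300) = 2.840218
w_4 = g(2.840218) = 2.840219

2.84022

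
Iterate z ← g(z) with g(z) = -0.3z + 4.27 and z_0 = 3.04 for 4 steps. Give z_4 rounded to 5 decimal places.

z_1 = g(3.040000) = 3.358000
z_2 = g(3.358000) = 3.262600
z_3 = g(3.262600) = 3.291220
z_4 = g(3.291220) = 3.282634

3.28263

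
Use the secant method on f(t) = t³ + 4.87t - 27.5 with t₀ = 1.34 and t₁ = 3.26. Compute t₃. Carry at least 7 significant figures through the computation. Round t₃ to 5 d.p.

2.42247

Secant update: t_(k+1) = t_k − f(t_k)·(t_k − t_(k-1))/(f(t_k) − f(t_(k-1))).
f(t_0) = -18.568096, f(t_1) = 23.022176
t_2 = 3.260000 - (23.022176)·(3.260000 - 1.340000)/(23.022176 - (-18.568096)) = 2.197189; f(t_2) = -6.192444
t_3 = 2.197189 - (-6.192444)·(2.197189 - 3.260000)/(-6.192444 - (23.022176)) = 2.422467; f(t_3) = -1.486712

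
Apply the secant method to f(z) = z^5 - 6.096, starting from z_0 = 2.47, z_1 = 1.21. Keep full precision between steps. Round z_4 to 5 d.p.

1.41582

f(z_0) = 85.839823, f(z_1) = -3.502258
z_2 = 1.210000 - (-3.502258)·(1.210000 - 2.470000)/(-3.502258 - (85.839823)) = 1.259393; f(z_2) = -2.927849
z_3 = 1.259393 - (-2.927849)·(1.259393 - 1.210000)/(-2.927849 - (-3.502258)) = 1.511155; f(z_3) = 1.784342
z_4 = 1.511155 - (1.784342)·(1.511155 - 1.259393)/(1.784342 - (-2.927849)) = 1.415821; f(z_4) = -0.406915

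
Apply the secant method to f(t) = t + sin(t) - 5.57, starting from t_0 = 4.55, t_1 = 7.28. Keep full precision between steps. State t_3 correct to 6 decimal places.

5.924539

f(t_0) = -2.006844, f(t_1) = 2.549746
t_2 = 7.280000 - (2.549746)·(7.280000 - 4.550000)/(2.549746 - (-2.006844)) = 5.752365; f(t_2) = -0.323876
t_3 = 5.752365 - (-0.323876)·(5.752365 - 7.280000)/(-0.323876 - (2.549746)) = 5.924539; f(t_3) = 0.003533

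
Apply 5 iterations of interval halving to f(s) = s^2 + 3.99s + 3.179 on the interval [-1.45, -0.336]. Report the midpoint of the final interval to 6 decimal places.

-1.084469

f(-1.450000) = -0.504000, f(-0.336000) = 1.951256 (opposite signs)
step 1: m = -0.893000, f(m) = 0.413379 > 0 → root in [-1.450000, -0.893000]
step 2: m = -1.171500, f(m) = -0.122873 < 0 → root in [-1.171500, -0.893000]
step 3: m = -1.032250, f(m) = 0.125863 > 0 → root in [-1.171500, -1.032250]
step 4: m = -1.101875, f(m) = -0.003353 < 0 → root in [-1.101875, -1.032250]
step 5: m = -1.067063, f(m) = 0.060043 > 0 → root in [-1.101875, -1.067063]
Midpoint of [-1.101875, -1.067063] = -1.084469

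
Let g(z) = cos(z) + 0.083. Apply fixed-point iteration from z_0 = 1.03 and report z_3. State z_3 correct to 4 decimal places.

0.6971

z_1 = g(1.030000) = 0.597819
z_2 = g(0.597819) = 0.909565
z_3 = g(0.909565) = 0.697089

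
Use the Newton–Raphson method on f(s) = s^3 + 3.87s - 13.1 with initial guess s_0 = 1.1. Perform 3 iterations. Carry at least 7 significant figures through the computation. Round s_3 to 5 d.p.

1.82232

f'(s) = 3s^2 + 3.87
s_0 = 1.100000: f = -7.512000, f' = 7.500000 → s_1 = 1.100000 - (-7.512000)/(7.500000) = 2.101600
s_1 = 2.101600: f = 4.315376, f' = 17.120168 → s_2 = 2.101600 - (4.315376)/(17.120168) = 1.849536
s_2 = 1.849536: f = 0.384568, f' = 14.132351 → s_3 = 1.849536 - (0.384568)/(14.132351) = 1.822324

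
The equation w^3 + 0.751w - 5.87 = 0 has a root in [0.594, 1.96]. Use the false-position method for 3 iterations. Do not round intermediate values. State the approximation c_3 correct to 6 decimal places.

f(0.594000) = -5.214321, f(1.960000) = 3.131496
step 1: c = 1.447453, f(c) = -1.750375 < 0 → new bracket [1.447453, 1.960000]
step 2: c = 1.631225, f(c) = -0.304435 < 0 → new bracket [1.631225, 1.960000]
step 3: c = 1.660355, f(c) = -0.045840 < 0 → new bracket [1.660355, 1.960000]

1.660355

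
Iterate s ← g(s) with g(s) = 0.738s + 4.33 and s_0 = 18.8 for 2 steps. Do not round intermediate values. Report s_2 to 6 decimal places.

s_1 = g(18.800000) = 18.204400
s_2 = g(18.204400) = 17.764847

17.764847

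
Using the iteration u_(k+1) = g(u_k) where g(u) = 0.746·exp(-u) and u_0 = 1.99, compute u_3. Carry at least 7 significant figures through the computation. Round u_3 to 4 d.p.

0.3803

u_1 = g(1.990000) = 0.101975
u_2 = g(0.101975) = 0.673677
u_3 = g(0.673677) = 0.380334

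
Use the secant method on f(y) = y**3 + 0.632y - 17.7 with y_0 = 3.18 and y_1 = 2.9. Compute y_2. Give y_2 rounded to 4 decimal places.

2.5997

f(y_0) = 16.467192, f(y_1) = 8.521800
y_2 = 2.900000 - (8.521800)·(2.900000 - 3.180000)/(8.521800 - (16.467192)) = 2.599687; f(y_2) = 1.512657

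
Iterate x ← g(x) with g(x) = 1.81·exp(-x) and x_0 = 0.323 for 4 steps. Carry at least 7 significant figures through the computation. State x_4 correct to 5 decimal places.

x_1 = g(0.323000) = 1.310393
x_2 = g(1.310393) = 0.488183
x_3 = g(0.488183) = 1.110871
x_4 = g(1.110871) = 0.595982

0.59598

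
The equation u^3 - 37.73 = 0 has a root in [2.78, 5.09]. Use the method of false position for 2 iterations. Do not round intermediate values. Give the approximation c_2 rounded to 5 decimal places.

f(2.780000) = -16.245048, f(5.090000) = 94.142229
step 1: c = 3.119949, f(c) = -7.360157 < 0 → new bracket [3.119949, 5.090000]
step 2: c = 3.262802, f(c) = -2.994618 < 0 → new bracket [3.262802, 5.090000]

3.26280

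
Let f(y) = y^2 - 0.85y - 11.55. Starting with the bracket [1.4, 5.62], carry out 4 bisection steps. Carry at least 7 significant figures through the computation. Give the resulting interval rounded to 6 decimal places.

[3.773750, 4.037500]

f(1.400000) = -10.780000, f(5.620000) = 15.257400 (opposite signs)
step 1: m = 3.510000, f(m) = -2.213400 < 0 → root in [3.510000, 5.620000]
step 2: m = 4.565000, f(m) = 5.408975 > 0 → root in [3.510000, 4.565000]
step 3: m = 4.037500, f(m) = 1.319531 > 0 → root in [3.510000, 4.037500]
step 4: m = 3.773750, f(m) = -0.516498 < 0 → root in [3.773750, 4.037500]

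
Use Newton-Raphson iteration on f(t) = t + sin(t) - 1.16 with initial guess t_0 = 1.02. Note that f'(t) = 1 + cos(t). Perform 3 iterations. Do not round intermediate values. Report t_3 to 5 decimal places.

0.59746

t_0 = 1.020000: f = 0.712108, f' = 1.523366 → t_1 = 1.020000 - (0.712108)/(1.523366) = 0.552543
t_1 = 0.552543: f = -0.082603, f' = 1.851193 → t_2 = 0.552543 - (-0.082603)/(1.851193) = 0.597165
t_2 = 0.597165: f = -0.000535, f' = 1.826933 → t_3 = 0.597165 - (-0.000535)/(1.826933) = 0.597458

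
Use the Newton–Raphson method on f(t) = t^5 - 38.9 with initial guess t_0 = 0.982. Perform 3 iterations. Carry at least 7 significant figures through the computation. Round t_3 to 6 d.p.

5.860812

f'(t) = 5t^4
t_0 = 0.982000: f = -37.986818, f' = 4.649604 → t_1 = 0.982000 - (-37.986818)/(4.649604) = 9.151904
t_1 = 9.151904: f = 64164.392580, f' = 35076.467119 → t_2 = 9.151904 - (64164.392580)/(35076.467119) = 7.322632
t_2 = 7.322632: f = 21015.173180, f' = 14376.027896 → t_3 = 7.322632 - (21015.173180)/(14376.027896) = 5.860812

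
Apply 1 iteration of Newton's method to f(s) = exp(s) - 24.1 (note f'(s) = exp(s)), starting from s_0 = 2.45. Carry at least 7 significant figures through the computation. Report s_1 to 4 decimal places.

3.5297

s_0 = 2.450000: f = -12.511653, f' = 11.588347 → s_1 = 2.450000 - (-12.511653)/(11.588347) = 3.529675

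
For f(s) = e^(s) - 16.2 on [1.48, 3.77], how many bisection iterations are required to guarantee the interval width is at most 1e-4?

Initial width b − a = 3.77 − 1.48 = 2.290000.
After n steps the width is (b−a)/2^n; need (b−a)/2^n ≤ 1e-4.
So n ≥ log₂(2.290000/1e-4) = log₂(22900.0000) ≈ 14.4831.
Hence n = 15.

15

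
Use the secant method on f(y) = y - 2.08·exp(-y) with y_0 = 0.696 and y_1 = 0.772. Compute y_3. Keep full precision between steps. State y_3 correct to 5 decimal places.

0.87066

f(y_0) = -0.341037, f(y_1) = -0.189143
y_2 = 0.772000 - (-0.189143)·(0.772000 - 0.696000)/(-0.189143 - (-0.341037)) = 0.866637; f(y_2) = -0.007717
y_3 = 0.866637 - (-0.007717)·(0.866637 - 0.772000)/(-0.007717 - (-0.189143)) = 0.870663; f(y_3) = -0.000179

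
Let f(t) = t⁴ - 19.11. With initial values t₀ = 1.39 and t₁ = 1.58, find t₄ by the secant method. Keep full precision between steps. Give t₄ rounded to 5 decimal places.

2.04164

Secant update: t_(k+1) = t_k − f(t_k)·(t_k − t_(k-1))/(f(t_k) − f(t_(k-1))).
f(t_0) = -15.376990, f(t_1) = -12.877987
t_2 = 1.580000 - (-12.877987)·(1.580000 - 1.390000)/(-12.877987 - (-15.376990)) = 2.559118; f(t_2) = 23.780491
t_3 = 2.559118 - (23.780491)·(2.559118 - 1.580000)/(23.780491 - (-12.877987)) = 1.923960; f(t_3) = -5.407983
t_4 = 1.923960 - (-5.407983)·(1.923960 - 2.559118)/(-5.407983 - (23.780491)) = 2.041641; f(t_4) = -1.735289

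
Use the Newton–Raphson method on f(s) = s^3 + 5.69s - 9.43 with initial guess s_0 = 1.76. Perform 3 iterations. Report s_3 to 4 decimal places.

1.2847

Newton update: s ← s − f(s)/f'(s).
f'(s) = 3s^2 + 5.69
s_0 = 1.760000: f = 6.036176, f' = 14.982800 → s_1 = 1.760000 - (6.036176)/(14.982800) = 1.357126
s_1 = 1.357126: f = 0.791593, f' = 11.215375 → s_2 = 1.357126 - (0.791593)/(11.215375) = 1.286545
s_2 = 1.286545: f = 0.019931, f' = 10.655596 → s_3 = 1.286545 - (0.019931)/(10.655596) = 1.284675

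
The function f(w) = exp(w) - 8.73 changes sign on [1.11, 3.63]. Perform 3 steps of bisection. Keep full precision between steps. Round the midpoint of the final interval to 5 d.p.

2.21250

f(1.110000) = -5.695642, f(3.630000) = 28.982817 (opposite signs)
step 1: m = 2.370000, f(m) = 1.967392 > 0 → root in [1.110000, 2.370000]
step 2: m = 1.740000, f(m) = -3.032657 < 0 → root in [1.740000, 2.370000]
step 3: m = 2.055000, f(m) = -0.923162 < 0 → root in [2.055000, 2.370000]
Midpoint of [2.055000, 2.370000] = 2.212500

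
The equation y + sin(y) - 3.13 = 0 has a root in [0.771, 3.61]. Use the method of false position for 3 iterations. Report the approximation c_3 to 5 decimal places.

3.48865

f(0.771000) = -1.662147, f(3.610000) = 0.028534
step 1: c = 3.562085, f(c) = 0.023875 > 0 → new bracket [0.771000, 3.562085]
step 2: c = 3.522562, f(c) = 0.020741 > 0 → new bracket [0.771000, 3.522562]
step 3: c = 3.488649, f(c) = 0.018518 > 0 → new bracket [0.771000, 3.488649]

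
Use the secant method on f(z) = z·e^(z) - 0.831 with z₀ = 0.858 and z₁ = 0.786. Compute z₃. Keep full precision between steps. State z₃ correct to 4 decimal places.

0.5168

f(z_0) = 1.192541, f(z_1) = 0.893956
z_2 = 0.786000 - (0.893956)·(0.786000 - 0.858000)/(0.893956 - (1.192541)) = 0.570434; f(z_2) = 0.178117
z_3 = 0.570434 - (0.178117)·(0.570434 - 0.786000)/(0.178117 - (0.893956)) = 0.516796; f(z_3) = 0.035485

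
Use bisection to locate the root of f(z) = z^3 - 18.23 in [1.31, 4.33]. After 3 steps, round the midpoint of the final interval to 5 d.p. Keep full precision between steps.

f(1.310000) = -15.981909, f(4.330000) = 62.952737 (opposite signs)
step 1: m = 2.820000, f(m) = 4.195768 > 0 → root in [1.310000, 2.820000]
step 2: m = 2.065000, f(m) = -9.424375 < 0 → root in [2.065000, 2.820000]
step 3: m = 2.442500, f(m) = -3.658518 < 0 → root in [2.442500, 2.820000]
Midpoint of [2.442500, 2.820000] = 2.631250

2.63125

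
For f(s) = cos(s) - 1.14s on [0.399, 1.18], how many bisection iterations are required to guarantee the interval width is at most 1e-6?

Initial width b − a = 1.18 − 0.399 = 0.781000.
After n steps the width is (b−a)/2^n; need (b−a)/2^n ≤ 1e-6.
So n ≥ log₂(0.781000/1e-6) = log₂(781000.0000) ≈ 19.5750.
Hence n = 20.

20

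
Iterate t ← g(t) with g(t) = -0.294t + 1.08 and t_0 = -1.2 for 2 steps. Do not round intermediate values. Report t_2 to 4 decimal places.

0.6588

t_1 = g(-1.200000) = 1.432800
t_2 = g(1.432800) = 0.658757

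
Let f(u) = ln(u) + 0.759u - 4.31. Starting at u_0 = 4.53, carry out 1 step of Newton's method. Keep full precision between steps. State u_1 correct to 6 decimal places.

3.877801

Newton update: u ← u − f(u)/f'(u).
f'(u) = 1/u + 0.759
u_0 = 4.530000: f = 0.638992, f' = 0.979751 → u_1 = 4.530000 - (0.638992)/(0.979751) = 3.877801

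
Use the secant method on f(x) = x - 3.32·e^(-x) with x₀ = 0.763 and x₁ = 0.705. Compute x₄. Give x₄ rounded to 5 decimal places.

f(x_0) = -0.785002, f(x_1) = -0.935440
x_2 = 0.705000 - (-0.935440)·(0.705000 - 0.763000)/(-0.935440 - (-0.785002)) = 1.065648; f(x_2) = -0.078106
x_3 = 1.065648 - (-0.078106)·(1.065648 - 0.705000)/(-0.078106 - (-0.935440)) = 1.098505; f(x_3) = -0.008281
x_4 = 1.098505 - (-0.008281)·(1.098505 - 1.065648)/(-0.008281 - (-0.078106)) = 1.102401; f(x_4) = -0.000080

1.10240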